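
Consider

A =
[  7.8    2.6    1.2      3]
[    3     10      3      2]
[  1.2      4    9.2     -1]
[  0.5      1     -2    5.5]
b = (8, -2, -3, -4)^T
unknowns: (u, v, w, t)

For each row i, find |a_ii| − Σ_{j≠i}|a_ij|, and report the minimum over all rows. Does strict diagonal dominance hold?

row 1: |7.8| − (2.6+1.2+3) = 1
row 2: |10| − (3+3+2) = 2
row 3: |9.2| − (1.2+4+1) = 3
row 4: |5.5| − (0.5+1+2) = 2
minimum over rows = 1 → strictly diagonally dominant (convergence guaranteed)

1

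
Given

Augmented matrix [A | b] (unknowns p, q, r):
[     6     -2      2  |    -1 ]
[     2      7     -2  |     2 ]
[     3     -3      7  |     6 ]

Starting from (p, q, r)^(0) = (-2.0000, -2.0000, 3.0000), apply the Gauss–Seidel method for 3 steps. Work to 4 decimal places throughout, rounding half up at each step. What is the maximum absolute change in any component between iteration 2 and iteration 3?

0.2749

Iteration 1:
  p = (-1 - (-2)·-2.0000 - (2)·3.0000) / (6) = -1.8333
  q = (2 - (2)·-1.8333 - (-2)·3.0000) / (7) = 1.6667
  r = (6 - (3)·-1.8333 - (-3)·1.6667) / (7) = 2.3571
Iteration 2:
  p = (-1 - (-2)·1.6667 - (2)·2.3571) / (6) = -0.3968
  q = (2 - (2)·-0.3968 - (-2)·2.3571) / (7) = 1.0725
  r = (6 - (3)·-0.3968 - (-3)·1.0725) / (7) = 1.4868
Iteration 3:
  p = (-1 - (-2)·1.0725 - (2)·1.4868) / (6) = -0.3048
  q = (2 - (2)·-0.3048 - (-2)·1.4868) / (7) = 0.7976
  r = (6 - (3)·-0.3048 - (-3)·0.7976) / (7) = 1.3296
Change: (0.0920, -0.2749, -0.1572) → max |·| = 0.2749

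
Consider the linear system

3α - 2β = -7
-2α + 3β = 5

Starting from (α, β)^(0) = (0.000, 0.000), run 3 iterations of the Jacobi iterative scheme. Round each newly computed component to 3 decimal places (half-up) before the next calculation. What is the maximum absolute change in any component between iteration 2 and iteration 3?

1.037

Iteration 1:
  α = (-7 - (-2)·0.000) / (3) = -2.333
  β = (5 - (-2)·0.000) / (3) = 1.667
Iteration 2:
  α = (-7 - (-2)·1.667) / (3) = -1.222
  β = (5 - (-2)·-2.333) / (3) = 0.111
Iteration 3:
  α = (-7 - (-2)·0.111) / (3) = -2.259
  β = (5 - (-2)·-1.222) / (3) = 0.852
Change: (-1.037, 0.741) → max |·| = 1.037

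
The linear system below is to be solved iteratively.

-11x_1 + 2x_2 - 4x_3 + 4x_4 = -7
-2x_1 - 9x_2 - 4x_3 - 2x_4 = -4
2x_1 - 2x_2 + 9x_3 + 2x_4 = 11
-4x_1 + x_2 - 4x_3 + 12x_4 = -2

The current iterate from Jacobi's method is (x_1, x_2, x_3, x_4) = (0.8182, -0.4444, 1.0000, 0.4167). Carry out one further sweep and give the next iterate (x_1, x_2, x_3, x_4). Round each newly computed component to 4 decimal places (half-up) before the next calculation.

One sweep:
  x_1 = (-7 - (2)·-0.4444 - (-4)·1.0000 - (4)·0.4167) / (-11) = 0.3435
  x_2 = (-4 - (-2)·0.8182 - (-4)·1.0000 - (-2)·0.4167) / (-9) = -0.2744
  x_3 = (11 - (2)·0.8182 - (-2)·-0.4444 - (2)·0.4167) / (9) = 0.8490
  x_4 = (-2 - (-4)·0.8182 - (1)·-0.4444 - (-4)·1.0000) / (12) = 0.4764

(0.3435, -0.2744, 0.8490, 0.4764)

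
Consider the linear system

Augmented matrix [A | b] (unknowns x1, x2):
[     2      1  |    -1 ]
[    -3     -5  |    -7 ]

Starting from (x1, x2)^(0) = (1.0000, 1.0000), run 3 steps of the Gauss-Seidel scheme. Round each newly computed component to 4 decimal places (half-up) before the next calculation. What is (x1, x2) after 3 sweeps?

(-1.6500, 2.3900)

Iteration 1:
  x1 = (-1 - (1)·1.0000) / (2) = -1.0000
  x2 = (-7 - (-3)·-1.0000) / (-5) = 2.0000
Iteration 2:
  x1 = (-1 - (1)·2.0000) / (2) = -1.5000
  x2 = (-7 - (-3)·-1.5000) / (-5) = 2.3000
Iteration 3:
  x1 = (-1 - (1)·2.3000) / (2) = -1.6500
  x2 = (-7 - (-3)·-1.6500) / (-5) = 2.3900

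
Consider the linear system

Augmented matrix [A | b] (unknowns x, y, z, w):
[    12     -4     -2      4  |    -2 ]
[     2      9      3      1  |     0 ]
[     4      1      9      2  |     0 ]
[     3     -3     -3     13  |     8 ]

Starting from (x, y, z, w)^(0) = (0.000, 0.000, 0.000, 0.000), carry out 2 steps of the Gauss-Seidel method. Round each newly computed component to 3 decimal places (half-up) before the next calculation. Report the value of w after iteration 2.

0.700

Iteration 1:
  x = (-2 - (-4)·0.000 - (-2)·0.000 - (4)·0.000) / (12) = -0.167
  y = (0 - (2)·-0.167 - (3)·0.000 - (1)·0.000) / (9) = 0.037
  z = (0 - (4)·-0.167 - (1)·0.037 - (2)·0.000) / (9) = 0.070
  w = (8 - (3)·-0.167 - (-3)·0.037 - (-3)·0.070) / (13) = 0.679
Iteration 2:
  x = (-2 - (-4)·0.037 - (-2)·0.070 - (4)·0.679) / (12) = -0.369
  y = (0 - (2)·-0.369 - (3)·0.070 - (1)·0.679) / (9) = -0.017
  z = (0 - (4)·-0.369 - (1)·-0.017 - (2)·0.679) / (9) = 0.015
  w = (8 - (3)·-0.369 - (-3)·-0.017 - (-3)·0.015) / (13) = 0.700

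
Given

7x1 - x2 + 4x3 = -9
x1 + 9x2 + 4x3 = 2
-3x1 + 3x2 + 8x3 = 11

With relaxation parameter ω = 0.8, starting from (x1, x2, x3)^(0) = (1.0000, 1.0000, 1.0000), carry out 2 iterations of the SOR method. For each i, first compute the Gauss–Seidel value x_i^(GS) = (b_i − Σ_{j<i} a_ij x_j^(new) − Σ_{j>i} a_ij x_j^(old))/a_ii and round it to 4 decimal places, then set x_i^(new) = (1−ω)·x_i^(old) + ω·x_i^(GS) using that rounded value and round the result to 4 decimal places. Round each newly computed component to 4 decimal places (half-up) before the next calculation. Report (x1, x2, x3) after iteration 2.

Iteration 1:
  x1: GS value = (-9 - (-1)·1.0000 - (4)·1.0000) / (7) = -1.7143;  x1 ← (1−ω)·1.0000 + ω·-1.7143 = -1.1714
  x2: GS value = (2 - (1)·-1.1714 - (4)·1.0000) / (9) = -0.0921;  x2 ← (1−ω)·1.0000 + ω·-0.0921 = 0.1263
  x3: GS value = (11 - (-3)·-1.1714 - (3)·0.1263) / (8) = 0.8884;  x3 ← (1−ω)·1.0000 + ω·0.8884 = 0.9107
Iteration 2:
  x1: GS value = (-9 - (-1)·0.1263 - (4)·0.9107) / (7) = -1.7881;  x1 ← (1−ω)·-1.1714 + ω·-1.7881 = -1.6648
  x2: GS value = (2 - (1)·-1.6648 - (4)·0.9107) / (9) = 0.0024;  x2 ← (1−ω)·0.1263 + ω·0.0024 = 0.0272
  x3: GS value = (11 - (-3)·-1.6648 - (3)·0.0272) / (8) = 0.7405;  x3 ← (1−ω)·0.9107 + ω·0.7405 = 0.7745

(-1.6648, 0.0272, 0.7745)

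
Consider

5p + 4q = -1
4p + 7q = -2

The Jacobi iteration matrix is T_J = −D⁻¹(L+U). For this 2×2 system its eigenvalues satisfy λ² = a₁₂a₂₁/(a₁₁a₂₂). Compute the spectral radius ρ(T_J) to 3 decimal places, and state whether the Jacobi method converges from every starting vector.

0.676

a₁₂a₂₁/(a₁₁a₂₂) = (4)·(4) / ((5)·(7)) = 0.457143
ρ = √|0.457143| = √0.457143 = 0.676
ρ < 1, so Jacobi converges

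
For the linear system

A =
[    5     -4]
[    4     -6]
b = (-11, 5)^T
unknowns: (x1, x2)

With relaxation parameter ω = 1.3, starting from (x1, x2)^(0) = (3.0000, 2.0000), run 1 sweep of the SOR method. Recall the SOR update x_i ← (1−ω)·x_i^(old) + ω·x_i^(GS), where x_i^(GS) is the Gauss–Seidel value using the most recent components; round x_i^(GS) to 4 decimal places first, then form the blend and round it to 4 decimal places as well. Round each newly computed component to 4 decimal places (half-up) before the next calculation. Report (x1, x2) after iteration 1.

Iteration 1:
  x1: GS value = (-11 - (-4)·2.0000) / (5) = -0.6000;  x1 ← (1−ω)·3.0000 + ω·-0.6000 = -1.6800
  x2: GS value = (5 - (4)·-1.6800) / (-6) = -1.9533;  x2 ← (1−ω)·2.0000 + ω·-1.9533 = -3.1393

(-1.6800, -3.1393)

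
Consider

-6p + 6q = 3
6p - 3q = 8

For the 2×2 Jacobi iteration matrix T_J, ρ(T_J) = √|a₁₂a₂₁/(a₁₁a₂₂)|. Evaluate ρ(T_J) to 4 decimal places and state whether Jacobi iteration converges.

1.4142

a₁₂a₂₁/(a₁₁a₂₂) = (6)·(6) / ((-6)·(-3)) = 2.000000
ρ = √|2.000000| = √2.000000 = 1.4142
ρ > 1, so Jacobi diverges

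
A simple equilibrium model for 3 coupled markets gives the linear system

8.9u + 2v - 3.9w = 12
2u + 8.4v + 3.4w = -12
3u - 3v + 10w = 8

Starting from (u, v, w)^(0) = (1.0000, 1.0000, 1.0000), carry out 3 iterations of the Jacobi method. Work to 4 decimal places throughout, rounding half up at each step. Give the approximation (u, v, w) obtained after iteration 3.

Iteration 1:
  u = (12 - (2)·1.0000 - (-3.9)·1.0000) / (8.9) = 1.5618
  v = (-12 - (2)·1.0000 - (3.4)·1.0000) / (8.4) = -2.0714
  w = (8 - (3)·1.0000 - (-3)·1.0000) / (10) = 0.8000
Iteration 2:
  u = (12 - (2)·-2.0714 - (-3.9)·0.8000) / (8.9) = 2.1644
  v = (-12 - (2)·1.5618 - (3.4)·0.8000) / (8.4) = -2.1242
  w = (8 - (3)·1.5618 - (-3)·-2.0714) / (10) = -0.2900
Iteration 3:
  u = (12 - (2)·-2.1242 - (-3.9)·-0.2900) / (8.9) = 1.6986
  v = (-12 - (2)·2.1644 - (3.4)·-0.2900) / (8.4) = -1.8265
  w = (8 - (3)·2.1644 - (-3)·-2.1242) / (10) = -0.4866

(1.6986, -1.8265, -0.4866)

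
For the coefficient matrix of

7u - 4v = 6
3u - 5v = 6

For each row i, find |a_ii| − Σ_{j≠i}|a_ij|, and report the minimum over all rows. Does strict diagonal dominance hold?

2

row 1: |7| − (4) = 3
row 2: |-5| − (3) = 2
minimum over rows = 2 → strictly diagonally dominant (convergence guaranteed)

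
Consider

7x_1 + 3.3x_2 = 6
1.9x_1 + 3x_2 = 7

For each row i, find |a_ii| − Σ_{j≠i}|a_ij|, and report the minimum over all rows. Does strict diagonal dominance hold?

row 1: |7| − (3.3) = 3.7
row 2: |3| − (1.9) = 1.1
minimum over rows = 1.1 → strictly diagonally dominant (convergence guaranteed)

1.1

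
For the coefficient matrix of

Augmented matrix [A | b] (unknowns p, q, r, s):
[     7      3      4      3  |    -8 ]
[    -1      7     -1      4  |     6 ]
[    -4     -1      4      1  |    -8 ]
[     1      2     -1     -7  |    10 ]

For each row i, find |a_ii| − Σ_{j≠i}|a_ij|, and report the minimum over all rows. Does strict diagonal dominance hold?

row 1: |7| − (3+4+3) = -3
row 2: |7| − (1+1+4) = 1
row 3: |4| − (4+1+1) = -2
row 4: |-7| − (1+2+1) = 3
minimum over rows = -3 → not strictly diagonally dominant

-3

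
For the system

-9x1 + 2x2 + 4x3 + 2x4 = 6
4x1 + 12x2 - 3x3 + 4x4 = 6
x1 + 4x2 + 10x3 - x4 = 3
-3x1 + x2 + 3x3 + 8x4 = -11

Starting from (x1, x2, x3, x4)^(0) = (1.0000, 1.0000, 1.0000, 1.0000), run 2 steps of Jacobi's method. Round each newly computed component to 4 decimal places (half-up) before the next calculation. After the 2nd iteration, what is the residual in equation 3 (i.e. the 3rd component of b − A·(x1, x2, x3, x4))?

-1.7873

Iteration 1:
  x1 = (6 - (2)·1.0000 - (4)·1.0000 - (2)·1.0000) / (-9) = 0.2222
  x2 = (6 - (4)·1.0000 - (-3)·1.0000 - (4)·1.0000) / (12) = 0.0833
  x3 = (3 - (1)·1.0000 - (4)·1.0000 - (-1)·1.0000) / (10) = -0.1000
  x4 = (-11 - (-3)·1.0000 - (1)·1.0000 - (3)·1.0000) / (8) = -1.5000
Iteration 2:
  x1 = (6 - (2)·0.0833 - (4)·-0.1000 - (2)·-1.5000) / (-9) = -1.0259
  x2 = (6 - (4)·0.2222 - (-3)·-0.1000 - (4)·-1.5000) / (12) = 0.9009
  x3 = (3 - (1)·0.2222 - (4)·0.0833 - (-1)·-1.5000) / (10) = 0.0945
  x4 = (-11 - (-3)·0.2222 - (1)·0.0833 - (3)·-0.1000) / (8) = -1.2646
Residual b − A·x = (-2.8837, 4.6347, -1.7873, -5.1453)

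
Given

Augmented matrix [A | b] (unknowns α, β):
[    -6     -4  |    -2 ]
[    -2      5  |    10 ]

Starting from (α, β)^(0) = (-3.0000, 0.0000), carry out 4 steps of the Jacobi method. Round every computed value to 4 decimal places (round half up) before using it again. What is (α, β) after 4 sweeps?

Iteration 1:
  α = (-2 - (-4)·0.0000) / (-6) = 0.3333
  β = (10 - (-2)·-3.0000) / (5) = 0.8000
Iteration 2:
  α = (-2 - (-4)·0.8000) / (-6) = -0.2000
  β = (10 - (-2)·0.3333) / (5) = 2.1333
Iteration 3:
  α = (-2 - (-4)·2.1333) / (-6) = -1.0889
  β = (10 - (-2)·-0.2000) / (5) = 1.9200
Iteration 4:
  α = (-2 - (-4)·1.9200) / (-6) = -0.9467
  β = (10 - (-2)·-1.0889) / (5) = 1.5644

(-0.9467, 1.5644)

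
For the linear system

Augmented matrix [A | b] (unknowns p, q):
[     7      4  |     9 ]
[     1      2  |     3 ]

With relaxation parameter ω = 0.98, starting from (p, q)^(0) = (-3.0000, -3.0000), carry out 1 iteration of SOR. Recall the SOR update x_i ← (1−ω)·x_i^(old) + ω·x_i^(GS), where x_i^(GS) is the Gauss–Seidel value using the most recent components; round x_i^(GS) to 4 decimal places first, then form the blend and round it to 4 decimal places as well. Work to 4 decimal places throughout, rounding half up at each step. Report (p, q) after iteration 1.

Iteration 1:
  p: GS value = (9 - (4)·-3.0000) / (7) = 3.0000;  p ← (1−ω)·-3.0000 + ω·3.0000 = 2.8800
  q: GS value = (3 - (1)·2.8800) / (2) = 0.0600;  q ← (1−ω)·-3.0000 + ω·0.0600 = -0.0012

(2.8800, -0.0012)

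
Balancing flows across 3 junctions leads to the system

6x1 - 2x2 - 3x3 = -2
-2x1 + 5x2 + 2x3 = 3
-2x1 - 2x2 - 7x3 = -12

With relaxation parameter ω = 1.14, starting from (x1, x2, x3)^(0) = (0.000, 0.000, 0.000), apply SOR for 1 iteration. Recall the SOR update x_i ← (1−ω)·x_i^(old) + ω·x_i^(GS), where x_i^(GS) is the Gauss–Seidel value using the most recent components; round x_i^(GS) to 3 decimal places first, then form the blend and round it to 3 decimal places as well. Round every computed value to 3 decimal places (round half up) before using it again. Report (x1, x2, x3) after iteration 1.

(-0.380, 0.511, 1.912)

Iteration 1:
  x1: GS value = (-2 - (-2)·0.000 - (-3)·0.000) / (6) = -0.333;  x1 ← (1−ω)·0.000 + ω·-0.333 = -0.380
  x2: GS value = (3 - (-2)·-0.380 - (2)·0.000) / (5) = 0.448;  x2 ← (1−ω)·0.000 + ω·0.448 = 0.511
  x3: GS value = (-12 - (-2)·-0.380 - (-2)·0.511) / (-7) = 1.677;  x3 ← (1−ω)·0.000 + ω·1.677 = 1.912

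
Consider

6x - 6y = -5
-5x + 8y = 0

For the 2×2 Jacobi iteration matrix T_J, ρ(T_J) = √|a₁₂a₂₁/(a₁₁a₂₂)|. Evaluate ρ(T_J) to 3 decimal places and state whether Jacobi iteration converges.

a₁₂a₂₁/(a₁₁a₂₂) = (-6)·(-5) / ((6)·(8)) = 0.625000
ρ = √|0.625000| = √0.625000 = 0.791
ρ < 1, so Jacobi converges

0.791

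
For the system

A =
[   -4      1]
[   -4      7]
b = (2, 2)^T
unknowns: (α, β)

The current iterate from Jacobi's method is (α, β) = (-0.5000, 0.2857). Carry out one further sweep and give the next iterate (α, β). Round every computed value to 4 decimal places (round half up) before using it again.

(-0.4286, 0.0000)

One sweep:
  α = (2 - (1)·0.2857) / (-4) = -0.4286
  β = (2 - (-4)·-0.5000) / (7) = 0.0000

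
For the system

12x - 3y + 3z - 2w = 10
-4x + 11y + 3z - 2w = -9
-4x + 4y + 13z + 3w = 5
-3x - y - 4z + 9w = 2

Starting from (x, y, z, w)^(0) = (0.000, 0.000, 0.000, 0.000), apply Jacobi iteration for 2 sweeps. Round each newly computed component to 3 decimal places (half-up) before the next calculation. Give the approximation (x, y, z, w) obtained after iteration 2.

(0.570, -0.580, 0.841, 0.580)

Iteration 1:
  x = (10 - (-3)·0.000 - (3)·0.000 - (-2)·0.000) / (12) = 0.833
  y = (-9 - (-4)·0.000 - (3)·0.000 - (-2)·0.000) / (11) = -0.818
  z = (5 - (-4)·0.000 - (4)·0.000 - (3)·0.000) / (13) = 0.385
  w = (2 - (-3)·0.000 - (-1)·0.000 - (-4)·0.000) / (9) = 0.222
Iteration 2:
  x = (10 - (-3)·-0.818 - (3)·0.385 - (-2)·0.222) / (12) = 0.570
  y = (-9 - (-4)·0.833 - (3)·0.385 - (-2)·0.222) / (11) = -0.580
  z = (5 - (-4)·0.833 - (4)·-0.818 - (3)·0.222) / (13) = 0.841
  w = (2 - (-3)·0.833 - (-1)·-0.818 - (-4)·0.385) / (9) = 0.580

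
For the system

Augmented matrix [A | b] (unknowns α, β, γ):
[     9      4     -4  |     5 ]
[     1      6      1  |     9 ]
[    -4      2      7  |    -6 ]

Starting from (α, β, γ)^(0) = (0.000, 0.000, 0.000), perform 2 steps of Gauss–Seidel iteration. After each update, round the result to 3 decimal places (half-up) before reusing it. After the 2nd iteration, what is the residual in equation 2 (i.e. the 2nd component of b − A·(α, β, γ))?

Iteration 1:
  α = (5 - (4)·0.000 - (-4)·0.000) / (9) = 0.556
  β = (9 - (1)·0.556 - (1)·0.000) / (6) = 1.407
  γ = (-6 - (-4)·0.556 - (2)·1.407) / (7) = -0.941
Iteration 2:
  α = (5 - (4)·1.407 - (-4)·-0.941) / (9) = -0.488
  β = (9 - (1)·-0.488 - (1)·-0.941) / (6) = 1.738
  γ = (-6 - (-4)·-0.488 - (2)·1.738) / (7) = -1.633
Residual b − A·x = (-4.092, 0.693, 0.003)

0.693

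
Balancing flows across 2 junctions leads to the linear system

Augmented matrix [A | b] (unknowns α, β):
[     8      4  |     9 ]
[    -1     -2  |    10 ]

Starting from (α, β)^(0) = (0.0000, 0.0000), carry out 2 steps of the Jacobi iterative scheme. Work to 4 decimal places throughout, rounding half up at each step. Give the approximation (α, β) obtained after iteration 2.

(3.6250, -5.5625)

Iteration 1:
  α = (9 - (4)·0.0000) / (8) = 1.1250
  β = (10 - (-1)·0.0000) / (-2) = -5.0000
Iteration 2:
  α = (9 - (4)·-5.0000) / (8) = 3.6250
  β = (10 - (-1)·1.1250) / (-2) = -5.5625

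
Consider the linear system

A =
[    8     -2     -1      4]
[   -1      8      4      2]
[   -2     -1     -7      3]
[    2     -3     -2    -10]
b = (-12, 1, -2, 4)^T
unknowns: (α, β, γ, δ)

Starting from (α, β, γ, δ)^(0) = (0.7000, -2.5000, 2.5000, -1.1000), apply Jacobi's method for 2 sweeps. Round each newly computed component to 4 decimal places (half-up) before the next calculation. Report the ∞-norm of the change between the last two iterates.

Iteration 1:
  α = (-12 - (-2)·-2.5000 - (-1)·2.5000 - (4)·-1.1000) / (8) = -1.2625
  β = (1 - (-1)·0.7000 - (4)·2.5000 - (2)·-1.1000) / (8) = -0.7625
  γ = (-2 - (-2)·0.7000 - (-1)·-2.5000 - (3)·-1.1000) / (-7) = -0.0286
  δ = (4 - (2)·0.7000 - (-3)·-2.5000 - (-2)·2.5000) / (-10) = -0.0100
Iteration 2:
  α = (-12 - (-2)·-0.7625 - (-1)·-0.0286 - (4)·-0.0100) / (8) = -1.6892
  β = (1 - (-1)·-1.2625 - (4)·-0.0286 - (2)·-0.0100) / (8) = -0.0160
  γ = (-2 - (-2)·-1.2625 - (-1)·-0.7625 - (3)·-0.0100) / (-7) = 0.7511
  δ = (4 - (2)·-1.2625 - (-3)·-0.7625 - (-2)·-0.0286) / (-10) = -0.4180
Change: (-0.4267, 0.7465, 0.7797, -0.4080) → max |·| = 0.7797

0.7797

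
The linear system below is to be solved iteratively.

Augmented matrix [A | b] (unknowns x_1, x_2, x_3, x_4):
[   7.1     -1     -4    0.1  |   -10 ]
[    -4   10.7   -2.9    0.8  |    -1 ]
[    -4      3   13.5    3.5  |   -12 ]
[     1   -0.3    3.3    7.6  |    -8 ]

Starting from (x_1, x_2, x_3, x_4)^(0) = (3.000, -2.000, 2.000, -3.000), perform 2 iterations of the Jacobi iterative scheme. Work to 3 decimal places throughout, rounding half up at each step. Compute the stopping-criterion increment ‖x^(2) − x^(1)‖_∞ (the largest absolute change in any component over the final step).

2.043

Iteration 1:
  x_1 = (-10 - (-1)·-2.000 - (-4)·2.000 - (0.1)·-3.000) / (7.1) = -0.521
  x_2 = (-1 - (-4)·3.000 - (-2.9)·2.000 - (0.8)·-3.000) / (10.7) = 1.794
  x_3 = (-12 - (-4)·3.000 - (3)·-2.000 - (3.5)·-3.000) / (13.5) = 1.222
  x_4 = (-8 - (1)·3.000 - (-0.3)·-2.000 - (3.3)·2.000) / (7.6) = -2.395
Iteration 2:
  x_1 = (-10 - (-1)·1.794 - (-4)·1.222 - (0.1)·-2.395) / (7.1) = -0.434
  x_2 = (-1 - (-4)·-0.521 - (-2.9)·1.222 - (0.8)·-2.395) / (10.7) = 0.222
  x_3 = (-12 - (-4)·-0.521 - (3)·1.794 - (3.5)·-2.395) / (13.5) = -0.821
  x_4 = (-8 - (1)·-0.521 - (-0.3)·1.794 - (3.3)·1.222) / (7.6) = -1.444
Change: (0.087, -1.572, -2.043, 0.951) → max |·| = 2.043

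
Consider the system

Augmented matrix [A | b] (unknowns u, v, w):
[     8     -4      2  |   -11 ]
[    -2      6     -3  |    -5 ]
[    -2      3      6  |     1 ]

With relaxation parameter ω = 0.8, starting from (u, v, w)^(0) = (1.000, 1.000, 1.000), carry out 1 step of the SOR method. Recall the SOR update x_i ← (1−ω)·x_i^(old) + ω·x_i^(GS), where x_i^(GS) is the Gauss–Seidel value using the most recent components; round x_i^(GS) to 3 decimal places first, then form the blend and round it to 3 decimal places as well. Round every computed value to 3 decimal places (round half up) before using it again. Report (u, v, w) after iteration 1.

(-0.700, -0.254, 0.248)

Iteration 1:
  u: GS value = (-11 - (-4)·1.000 - (2)·1.000) / (8) = -1.125;  u ← (1−ω)·1.000 + ω·-1.125 = -0.700
  v: GS value = (-5 - (-2)·-0.700 - (-3)·1.000) / (6) = -0.567;  v ← (1−ω)·1.000 + ω·-0.567 = -0.254
  w: GS value = (1 - (-2)·-0.700 - (3)·-0.254) / (6) = 0.060;  w ← (1−ω)·1.000 + ω·0.060 = 0.248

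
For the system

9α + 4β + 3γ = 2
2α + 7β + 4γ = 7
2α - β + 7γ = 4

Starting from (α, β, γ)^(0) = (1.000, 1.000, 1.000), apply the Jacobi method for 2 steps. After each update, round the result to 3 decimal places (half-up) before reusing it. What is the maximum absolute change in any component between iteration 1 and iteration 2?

Iteration 1:
  α = (2 - (4)·1.000 - (3)·1.000) / (9) = -0.556
  β = (7 - (2)·1.000 - (4)·1.000) / (7) = 0.143
  γ = (4 - (2)·1.000 - (-1)·1.000) / (7) = 0.429
Iteration 2:
  α = (2 - (4)·0.143 - (3)·0.429) / (9) = 0.016
  β = (7 - (2)·-0.556 - (4)·0.429) / (7) = 0.914
  γ = (4 - (2)·-0.556 - (-1)·0.143) / (7) = 0.751
Change: (0.572, 0.771, 0.322) → max |·| = 0.771

0.771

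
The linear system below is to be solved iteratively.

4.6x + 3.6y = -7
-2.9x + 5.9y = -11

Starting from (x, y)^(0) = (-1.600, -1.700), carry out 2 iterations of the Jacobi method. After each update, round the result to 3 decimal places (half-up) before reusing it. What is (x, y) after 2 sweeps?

Iteration 1:
  x = (-7 - (3.6)·-1.700) / (4.6) = -0.191
  y = (-11 - (-2.9)·-1.600) / (5.9) = -2.651
Iteration 2:
  x = (-7 - (3.6)·-2.651) / (4.6) = 0.553
  y = (-11 - (-2.9)·-0.191) / (5.9) = -1.958

(0.553, -1.958)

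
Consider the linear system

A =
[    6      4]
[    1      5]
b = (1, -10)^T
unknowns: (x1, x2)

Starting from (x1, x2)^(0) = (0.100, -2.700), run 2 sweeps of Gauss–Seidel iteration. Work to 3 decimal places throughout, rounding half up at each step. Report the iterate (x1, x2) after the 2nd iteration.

Iteration 1:
  x1 = (1 - (4)·-2.700) / (6) = 1.967
  x2 = (-10 - (1)·1.967) / (5) = -2.393
Iteration 2:
  x1 = (1 - (4)·-2.393) / (6) = 1.762
  x2 = (-10 - (1)·1.762) / (5) = -2.352

(1.762, -2.352)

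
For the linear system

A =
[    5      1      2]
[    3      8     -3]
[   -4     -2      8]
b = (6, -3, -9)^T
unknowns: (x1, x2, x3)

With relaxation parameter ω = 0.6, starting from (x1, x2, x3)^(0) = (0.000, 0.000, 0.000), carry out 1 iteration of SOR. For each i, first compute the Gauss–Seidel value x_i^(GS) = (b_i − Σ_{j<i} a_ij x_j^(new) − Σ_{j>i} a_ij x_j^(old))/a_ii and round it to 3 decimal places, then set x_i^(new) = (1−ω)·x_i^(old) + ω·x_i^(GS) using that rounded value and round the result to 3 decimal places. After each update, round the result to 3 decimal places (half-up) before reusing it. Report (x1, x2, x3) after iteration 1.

(0.720, -0.387, -0.517)

Iteration 1:
  x1: GS value = (6 - (1)·0.000 - (2)·0.000) / (5) = 1.200;  x1 ← (1−ω)·0.000 + ω·1.200 = 0.720
  x2: GS value = (-3 - (3)·0.720 - (-3)·0.000) / (8) = -0.645;  x2 ← (1−ω)·0.000 + ω·-0.645 = -0.387
  x3: GS value = (-9 - (-4)·0.720 - (-2)·-0.387) / (8) = -0.862;  x3 ← (1−ω)·0.000 + ω·-0.862 = -0.517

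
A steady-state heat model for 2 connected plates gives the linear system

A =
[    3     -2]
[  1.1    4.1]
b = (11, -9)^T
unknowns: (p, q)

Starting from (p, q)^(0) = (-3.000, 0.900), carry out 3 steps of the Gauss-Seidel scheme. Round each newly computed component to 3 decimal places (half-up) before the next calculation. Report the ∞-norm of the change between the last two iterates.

0.506

Iteration 1:
  p = (11 - (-2)·0.900) / (3) = 4.267
  q = (-9 - (1.1)·4.267) / (4.1) = -3.340
Iteration 2:
  p = (11 - (-2)·-3.340) / (3) = 1.440
  q = (-9 - (1.1)·1.440) / (4.1) = -2.581
Iteration 3:
  p = (11 - (-2)·-2.581) / (3) = 1.946
  q = (-9 - (1.1)·1.946) / (4.1) = -2.717
Change: (0.506, -0.136) → max |·| = 0.506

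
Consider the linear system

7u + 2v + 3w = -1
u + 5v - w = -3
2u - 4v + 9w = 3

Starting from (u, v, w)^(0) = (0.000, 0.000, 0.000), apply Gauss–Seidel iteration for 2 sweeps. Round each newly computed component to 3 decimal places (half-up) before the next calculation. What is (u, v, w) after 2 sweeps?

Iteration 1:
  u = (-1 - (2)·0.000 - (3)·0.000) / (7) = -0.143
  v = (-3 - (1)·-0.143 - (-1)·0.000) / (5) = -0.571
  w = (3 - (2)·-0.143 - (-4)·-0.571) / (9) = 0.111
Iteration 2:
  u = (-1 - (2)·-0.571 - (3)·0.111) / (7) = -0.027
  v = (-3 - (1)·-0.027 - (-1)·0.111) / (5) = -0.572
  w = (3 - (2)·-0.027 - (-4)·-0.572) / (9) = 0.085

(-0.027, -0.572, 0.085)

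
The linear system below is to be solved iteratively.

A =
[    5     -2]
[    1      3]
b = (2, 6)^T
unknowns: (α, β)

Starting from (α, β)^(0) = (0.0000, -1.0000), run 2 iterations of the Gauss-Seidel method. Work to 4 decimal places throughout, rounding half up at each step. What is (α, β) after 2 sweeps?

Iteration 1:
  α = (2 - (-2)·-1.0000) / (5) = 0.0000
  β = (6 - (1)·0.0000) / (3) = 2.0000
Iteration 2:
  α = (2 - (-2)·2.0000) / (5) = 1.2000
  β = (6 - (1)·1.2000) / (3) = 1.6000

(1.2000, 1.6000)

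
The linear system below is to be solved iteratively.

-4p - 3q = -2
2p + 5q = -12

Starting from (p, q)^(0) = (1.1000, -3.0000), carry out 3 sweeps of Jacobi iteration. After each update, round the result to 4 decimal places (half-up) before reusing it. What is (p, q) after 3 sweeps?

(3.1250, -3.4520)

Iteration 1:
  p = (-2 - (-3)·-3.0000) / (-4) = 2.7500
  q = (-12 - (2)·1.1000) / (5) = -2.8400
Iteration 2:
  p = (-2 - (-3)·-2.8400) / (-4) = 2.6300
  q = (-12 - (2)·2.7500) / (5) = -3.5000
Iteration 3:
  p = (-2 - (-3)·-3.5000) / (-4) = 3.1250
  q = (-12 - (2)·2.6300) / (5) = -3.4520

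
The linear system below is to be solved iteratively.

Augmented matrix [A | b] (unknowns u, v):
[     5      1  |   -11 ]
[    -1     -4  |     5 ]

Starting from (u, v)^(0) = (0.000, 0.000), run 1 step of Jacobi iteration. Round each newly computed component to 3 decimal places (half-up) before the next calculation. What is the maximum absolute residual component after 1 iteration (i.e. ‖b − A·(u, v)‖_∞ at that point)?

2.200

Iteration 1:
  u = (-11 - (1)·0.000) / (5) = -2.200
  v = (5 - (-1)·0.000) / (-4) = -1.250
Residual b − A·x = (1.250, -2.200); ∞-norm = 2.200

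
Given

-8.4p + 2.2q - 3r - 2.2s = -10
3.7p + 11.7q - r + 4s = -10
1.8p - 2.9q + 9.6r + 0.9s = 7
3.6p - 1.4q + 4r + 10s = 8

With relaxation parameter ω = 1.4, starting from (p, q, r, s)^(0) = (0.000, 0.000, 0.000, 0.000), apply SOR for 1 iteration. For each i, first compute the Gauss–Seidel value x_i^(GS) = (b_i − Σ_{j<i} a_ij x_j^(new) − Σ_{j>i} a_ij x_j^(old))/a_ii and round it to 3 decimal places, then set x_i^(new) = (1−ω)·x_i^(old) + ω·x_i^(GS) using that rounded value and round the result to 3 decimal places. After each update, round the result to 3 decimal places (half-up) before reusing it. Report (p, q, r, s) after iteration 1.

(1.666, -1.935, -0.235, 0.032)

Iteration 1:
  p: GS value = (-10 - (2.2)·0.000 - (-3)·0.000 - (-2.2)·0.000) / (-8.4) = 1.190;  p ← (1−ω)·0.000 + ω·1.190 = 1.666
  q: GS value = (-10 - (3.7)·1.666 - (-1)·0.000 - (4)·0.000) / (11.7) = -1.382;  q ← (1−ω)·0.000 + ω·-1.382 = -1.935
  r: GS value = (7 - (1.8)·1.666 - (-2.9)·-1.935 - (0.9)·0.000) / (9.6) = -0.168;  r ← (1−ω)·0.000 + ω·-0.168 = -0.235
  s: GS value = (8 - (3.6)·1.666 - (-1.4)·-1.935 - (4)·-0.235) / (10) = 0.023;  s ← (1−ω)·0.000 + ω·0.023 = 0.032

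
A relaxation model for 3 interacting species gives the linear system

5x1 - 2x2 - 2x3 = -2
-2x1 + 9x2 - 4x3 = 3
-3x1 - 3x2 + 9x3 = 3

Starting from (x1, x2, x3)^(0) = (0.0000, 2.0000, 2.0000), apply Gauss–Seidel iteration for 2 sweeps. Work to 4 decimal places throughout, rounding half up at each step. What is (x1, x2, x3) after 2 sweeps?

(0.6874, 1.0326, 0.9067)

Iteration 1:
  x1 = (-2 - (-2)·2.0000 - (-2)·2.0000) / (5) = 1.2000
  x2 = (3 - (-2)·1.2000 - (-4)·2.0000) / (9) = 1.4889
  x3 = (3 - (-3)·1.2000 - (-3)·1.4889) / (9) = 1.2296
Iteration 2:
  x1 = (-2 - (-2)·1.4889 - (-2)·1.2296) / (5) = 0.6874
  x2 = (3 - (-2)·0.6874 - (-4)·1.2296) / (9) = 1.0326
  x3 = (3 - (-3)·0.6874 - (-3)·1.0326) / (9) = 0.9067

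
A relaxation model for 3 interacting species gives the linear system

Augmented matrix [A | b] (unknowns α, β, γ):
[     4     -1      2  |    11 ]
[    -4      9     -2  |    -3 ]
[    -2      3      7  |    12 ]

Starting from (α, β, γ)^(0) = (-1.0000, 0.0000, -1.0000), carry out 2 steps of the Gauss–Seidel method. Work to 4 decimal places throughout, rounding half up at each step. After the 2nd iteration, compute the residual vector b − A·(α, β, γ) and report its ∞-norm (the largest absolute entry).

0.9883

Iteration 1:
  α = (11 - (-1)·0.0000 - (2)·-1.0000) / (4) = 3.2500
  β = (-3 - (-4)·3.2500 - (-2)·-1.0000) / (9) = 0.8889
  γ = (12 - (-2)·3.2500 - (3)·0.8889) / (7) = 2.2619
Iteration 2:
  α = (11 - (-1)·0.8889 - (2)·2.2619) / (4) = 1.8413
  β = (-3 - (-4)·1.8413 - (-2)·2.2619) / (9) = 0.9877
  γ = (12 - (-2)·1.8413 - (3)·0.9877) / (7) = 1.8171
Residual b − A·x = (0.9883, -0.8899, -0.0002); ∞-norm = 0.9883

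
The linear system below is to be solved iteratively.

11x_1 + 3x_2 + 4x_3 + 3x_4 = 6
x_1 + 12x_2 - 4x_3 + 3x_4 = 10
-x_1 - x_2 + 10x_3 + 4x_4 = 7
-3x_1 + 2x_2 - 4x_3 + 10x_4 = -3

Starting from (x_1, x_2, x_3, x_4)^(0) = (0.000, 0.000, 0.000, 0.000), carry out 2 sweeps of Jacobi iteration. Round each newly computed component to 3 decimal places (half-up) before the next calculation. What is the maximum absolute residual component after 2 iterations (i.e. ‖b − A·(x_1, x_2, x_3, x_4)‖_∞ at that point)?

Iteration 1:
  x_1 = (6 - (3)·0.000 - (4)·0.000 - (3)·0.000) / (11) = 0.545
  x_2 = (10 - (1)·0.000 - (-4)·0.000 - (3)·0.000) / (12) = 0.833
  x_3 = (7 - (-1)·0.000 - (-1)·0.000 - (4)·0.000) / (10) = 0.700
  x_4 = (-3 - (-3)·0.000 - (2)·0.000 - (-4)·0.000) / (10) = -0.300
Iteration 2:
  x_1 = (6 - (3)·0.833 - (4)·0.700 - (3)·-0.300) / (11) = 0.146
  x_2 = (10 - (1)·0.545 - (-4)·0.700 - (3)·-0.300) / (12) = 1.096
  x_3 = (7 - (-1)·0.545 - (-1)·0.833 - (4)·-0.300) / (10) = 0.958
  x_4 = (-3 - (-3)·0.545 - (2)·0.833 - (-4)·0.700) / (10) = -0.023
Residual b − A·x = (-2.657, 0.603, -1.246, -0.692); ∞-norm = 2.657

2.657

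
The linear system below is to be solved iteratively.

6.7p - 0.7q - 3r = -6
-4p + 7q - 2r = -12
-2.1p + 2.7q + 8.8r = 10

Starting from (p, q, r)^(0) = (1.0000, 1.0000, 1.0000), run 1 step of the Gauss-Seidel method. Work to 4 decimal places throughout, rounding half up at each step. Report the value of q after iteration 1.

-1.6247

Iteration 1:
  p = (-6 - (-0.7)·1.0000 - (-3)·1.0000) / (6.7) = -0.3433
  q = (-12 - (-4)·-0.3433 - (-2)·1.0000) / (7) = -1.6247
  r = (10 - (-2.1)·-0.3433 - (2.7)·-1.6247) / (8.8) = 1.5529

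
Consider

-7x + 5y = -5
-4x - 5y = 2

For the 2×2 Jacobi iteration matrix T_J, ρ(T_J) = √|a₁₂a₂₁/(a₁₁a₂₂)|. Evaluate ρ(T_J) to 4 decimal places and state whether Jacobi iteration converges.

0.7559

a₁₂a₂₁/(a₁₁a₂₂) = (5)·(-4) / ((-7)·(-5)) = -0.571429
ρ = √|-0.571429| = √0.571429 = 0.7559
ρ < 1, so Jacobi converges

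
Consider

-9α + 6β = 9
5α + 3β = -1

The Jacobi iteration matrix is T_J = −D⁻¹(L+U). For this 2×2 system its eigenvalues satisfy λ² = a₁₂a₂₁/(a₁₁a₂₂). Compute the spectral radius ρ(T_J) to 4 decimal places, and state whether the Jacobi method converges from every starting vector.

1.0541

a₁₂a₂₁/(a₁₁a₂₂) = (6)·(5) / ((-9)·(3)) = -1.111111
ρ = √|-1.111111| = √1.111111 = 1.0541
ρ > 1, so Jacobi diverges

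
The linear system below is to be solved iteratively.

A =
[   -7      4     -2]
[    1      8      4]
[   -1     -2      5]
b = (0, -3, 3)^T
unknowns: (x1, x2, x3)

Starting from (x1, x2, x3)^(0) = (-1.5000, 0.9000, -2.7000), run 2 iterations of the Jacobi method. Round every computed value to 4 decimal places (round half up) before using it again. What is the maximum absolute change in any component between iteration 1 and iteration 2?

2.0282

Iteration 1:
  x1 = (0 - (4)·0.9000 - (-2)·-2.7000) / (-7) = 1.2857
  x2 = (-3 - (1)·-1.5000 - (4)·-2.7000) / (8) = 1.1625
  x3 = (3 - (-1)·-1.5000 - (-2)·0.9000) / (5) = 0.6600
Iteration 2:
  x1 = (0 - (4)·1.1625 - (-2)·0.6600) / (-7) = 0.4757
  x2 = (-3 - (1)·1.2857 - (4)·0.6600) / (8) = -0.8657
  x3 = (3 - (-1)·1.2857 - (-2)·1.1625) / (5) = 1.3221
Change: (-0.8100, -2.0282, 0.6621) → max |·| = 2.0282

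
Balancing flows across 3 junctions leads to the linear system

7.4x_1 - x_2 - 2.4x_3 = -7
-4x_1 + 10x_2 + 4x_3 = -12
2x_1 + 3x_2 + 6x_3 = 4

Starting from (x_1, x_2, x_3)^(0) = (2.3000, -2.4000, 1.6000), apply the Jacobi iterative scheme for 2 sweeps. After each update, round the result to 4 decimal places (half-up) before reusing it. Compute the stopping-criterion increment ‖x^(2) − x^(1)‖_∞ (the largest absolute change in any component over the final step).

Iteration 1:
  x_1 = (-7 - (-1)·-2.4000 - (-2.4)·1.6000) / (7.4) = -0.7514
  x_2 = (-12 - (-4)·2.3000 - (4)·1.6000) / (10) = -0.9200
  x_3 = (4 - (2)·2.3000 - (3)·-2.4000) / (6) = 1.1000
Iteration 2:
  x_1 = (-7 - (-1)·-0.9200 - (-2.4)·1.1000) / (7.4) = -0.7135
  x_2 = (-12 - (-4)·-0.7514 - (4)·1.1000) / (10) = -1.9406
  x_3 = (4 - (2)·-0.7514 - (3)·-0.9200) / (6) = 1.3771
Change: (0.0379, -1.0206, 0.2771) → max |·| = 1.0206

1.0206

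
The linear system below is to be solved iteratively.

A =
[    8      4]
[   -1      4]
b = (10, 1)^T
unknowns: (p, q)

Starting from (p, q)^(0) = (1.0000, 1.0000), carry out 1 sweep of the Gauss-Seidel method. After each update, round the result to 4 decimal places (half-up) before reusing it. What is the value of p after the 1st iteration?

Iteration 1:
  p = (10 - (4)·1.0000) / (8) = 0.7500
  q = (1 - (-1)·0.7500) / (4) = 0.4375

0.7500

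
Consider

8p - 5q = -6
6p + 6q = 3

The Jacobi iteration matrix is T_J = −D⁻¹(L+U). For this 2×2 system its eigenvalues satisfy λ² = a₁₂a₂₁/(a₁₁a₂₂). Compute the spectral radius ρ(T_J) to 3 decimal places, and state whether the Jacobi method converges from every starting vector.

a₁₂a₂₁/(a₁₁a₂₂) = (-5)·(6) / ((8)·(6)) = -0.625000
ρ = √|-0.625000| = √0.625000 = 0.791
ρ < 1, so Jacobi converges

0.791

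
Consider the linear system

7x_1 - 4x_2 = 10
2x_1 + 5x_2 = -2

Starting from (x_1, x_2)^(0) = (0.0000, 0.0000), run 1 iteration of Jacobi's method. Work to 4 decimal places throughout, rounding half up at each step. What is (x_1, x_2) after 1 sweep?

Iteration 1:
  x_1 = (10 - (-4)·0.0000) / (7) = 1.4286
  x_2 = (-2 - (2)·0.0000) / (5) = -0.4000

(1.4286, -0.4000)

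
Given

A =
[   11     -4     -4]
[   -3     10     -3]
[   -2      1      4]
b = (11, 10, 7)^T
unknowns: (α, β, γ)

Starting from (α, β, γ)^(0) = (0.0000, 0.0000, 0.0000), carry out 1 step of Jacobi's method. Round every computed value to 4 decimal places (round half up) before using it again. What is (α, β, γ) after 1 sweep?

Iteration 1:
  α = (11 - (-4)·0.0000 - (-4)·0.0000) / (11) = 1.0000
  β = (10 - (-3)·0.0000 - (-3)·0.0000) / (10) = 1.0000
  γ = (7 - (-2)·0.0000 - (1)·0.0000) / (4) = 1.7500

(1.0000, 1.0000, 1.7500)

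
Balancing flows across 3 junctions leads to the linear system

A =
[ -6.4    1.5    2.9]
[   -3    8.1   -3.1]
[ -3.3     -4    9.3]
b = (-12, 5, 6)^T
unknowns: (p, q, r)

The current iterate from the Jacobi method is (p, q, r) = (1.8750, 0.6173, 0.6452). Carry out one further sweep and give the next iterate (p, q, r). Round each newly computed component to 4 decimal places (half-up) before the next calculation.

(2.3120, 1.5587, 1.5760)

One sweep:
  p = (-12 - (1.5)·0.6173 - (2.9)·0.6452) / (-6.4) = 2.3120
  q = (5 - (-3)·1.8750 - (-3.1)·0.6452) / (8.1) = 1.5587
  r = (6 - (-3.3)·1.8750 - (-4)·0.6173) / (9.3) = 1.5760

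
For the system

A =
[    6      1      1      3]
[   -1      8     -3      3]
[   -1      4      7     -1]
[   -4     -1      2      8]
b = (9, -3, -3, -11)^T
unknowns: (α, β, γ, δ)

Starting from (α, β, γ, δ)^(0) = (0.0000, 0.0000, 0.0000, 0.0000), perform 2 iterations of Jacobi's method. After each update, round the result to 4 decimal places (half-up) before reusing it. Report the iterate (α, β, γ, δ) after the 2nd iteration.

Iteration 1:
  α = (9 - (1)·0.0000 - (1)·0.0000 - (3)·0.0000) / (6) = 1.5000
  β = (-3 - (-1)·0.0000 - (-3)·0.0000 - (3)·0.0000) / (8) = -0.3750
  γ = (-3 - (-1)·0.0000 - (4)·0.0000 - (-1)·0.0000) / (7) = -0.4286
  δ = (-11 - (-4)·0.0000 - (-1)·0.0000 - (2)·0.0000) / (8) = -1.3750
Iteration 2:
  α = (9 - (1)·-0.3750 - (1)·-0.4286 - (3)·-1.3750) / (6) = 2.3214
  β = (-3 - (-1)·1.5000 - (-3)·-0.4286 - (3)·-1.3750) / (8) = 0.1674
  γ = (-3 - (-1)·1.5000 - (4)·-0.3750 - (-1)·-1.3750) / (7) = -0.1964
  δ = (-11 - (-4)·1.5000 - (-1)·-0.3750 - (2)·-0.4286) / (8) = -0.5647

(2.3214, 0.1674, -0.1964, -0.5647)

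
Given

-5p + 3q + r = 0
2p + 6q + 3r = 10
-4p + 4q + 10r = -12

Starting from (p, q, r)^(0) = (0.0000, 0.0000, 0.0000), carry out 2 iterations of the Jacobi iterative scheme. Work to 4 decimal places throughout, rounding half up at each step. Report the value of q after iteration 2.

Iteration 1:
  p = (0 - (3)·0.0000 - (1)·0.0000) / (-5) = 0.0000
  q = (10 - (2)·0.0000 - (3)·0.0000) / (6) = 1.6667
  r = (-12 - (-4)·0.0000 - (4)·0.0000) / (10) = -1.2000
Iteration 2:
  p = (0 - (3)·1.6667 - (1)·-1.2000) / (-5) = 0.7600
  q = (10 - (2)·0.0000 - (3)·-1.2000) / (6) = 2.2667
  r = (-12 - (-4)·0.0000 - (4)·1.6667) / (10) = -1.8667

2.2667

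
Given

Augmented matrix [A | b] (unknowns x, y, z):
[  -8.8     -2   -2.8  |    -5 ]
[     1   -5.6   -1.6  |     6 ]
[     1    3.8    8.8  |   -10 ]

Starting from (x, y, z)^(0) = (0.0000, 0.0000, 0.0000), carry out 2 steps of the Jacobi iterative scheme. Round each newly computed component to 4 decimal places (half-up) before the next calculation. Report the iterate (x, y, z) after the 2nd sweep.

(1.1733, -0.6453, -0.7383)

Iteration 1:
  x = (-5 - (-2)·0.0000 - (-2.8)·0.0000) / (-8.8) = 0.5682
  y = (6 - (1)·0.0000 - (-1.6)·0.0000) / (-5.6) = -1.0714
  z = (-10 - (1)·0.0000 - (3.8)·0.0000) / (8.8) = -1.1364
Iteration 2:
  x = (-5 - (-2)·-1.0714 - (-2.8)·-1.1364) / (-8.8) = 1.1733
  y = (6 - (1)·0.5682 - (-1.6)·-1.1364) / (-5.6) = -0.6453
  z = (-10 - (1)·0.5682 - (3.8)·-1.0714) / (8.8) = -0.7383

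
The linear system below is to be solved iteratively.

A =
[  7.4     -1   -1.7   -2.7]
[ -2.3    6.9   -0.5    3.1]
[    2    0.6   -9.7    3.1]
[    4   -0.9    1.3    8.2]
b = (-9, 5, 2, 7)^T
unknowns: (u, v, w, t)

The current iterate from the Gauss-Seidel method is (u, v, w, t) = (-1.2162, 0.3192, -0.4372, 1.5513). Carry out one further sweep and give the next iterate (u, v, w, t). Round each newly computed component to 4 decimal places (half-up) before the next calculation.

One sweep:
  u = (-9 - (-1)·0.3192 - (-1.7)·-0.4372 - (-2.7)·1.5513) / (7.4) = -0.7075
  v = (5 - (-2.3)·-0.7075 - (-0.5)·-0.4372 - (3.1)·1.5513) / (6.9) = -0.2398
  w = (2 - (2)·-0.7075 - (0.6)·-0.2398 - (3.1)·1.5513) / (-9.7) = 0.1289
  t = (7 - (4)·-0.7075 - (-0.9)·-0.2398 - (1.3)·0.1289) / (8.2) = 1.1520

(-0.7075, -0.2398, 0.1289, 1.1520)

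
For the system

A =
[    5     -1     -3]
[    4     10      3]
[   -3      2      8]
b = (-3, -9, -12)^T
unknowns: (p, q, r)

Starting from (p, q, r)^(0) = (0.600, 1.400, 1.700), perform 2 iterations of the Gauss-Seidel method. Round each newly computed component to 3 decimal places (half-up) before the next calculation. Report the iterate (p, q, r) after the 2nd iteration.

(-1.427, -0.085, -2.014)

Iteration 1:
  p = (-3 - (-1)·1.400 - (-3)·1.700) / (5) = 0.700
  q = (-9 - (4)·0.700 - (3)·1.700) / (10) = -1.690
  r = (-12 - (-3)·0.700 - (2)·-1.690) / (8) = -0.815
Iteration 2:
  p = (-3 - (-1)·-1.690 - (-3)·-0.815) / (5) = -1.427
  q = (-9 - (4)·-1.427 - (3)·-0.815) / (10) = -0.085
  r = (-12 - (-3)·-1.427 - (2)·-0.085) / (8) = -2.014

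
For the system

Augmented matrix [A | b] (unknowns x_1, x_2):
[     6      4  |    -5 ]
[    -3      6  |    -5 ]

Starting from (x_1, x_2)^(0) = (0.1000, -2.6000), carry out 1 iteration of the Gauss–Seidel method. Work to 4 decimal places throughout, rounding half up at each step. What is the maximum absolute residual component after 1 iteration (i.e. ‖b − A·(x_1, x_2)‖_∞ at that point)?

8.8668

Iteration 1:
  x_1 = (-5 - (4)·-2.6000) / (6) = 0.9000
  x_2 = (-5 - (-3)·0.9000) / (6) = -0.3833
Residual b − A·x = (-8.8668, -0.0002); ∞-norm = 8.8668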